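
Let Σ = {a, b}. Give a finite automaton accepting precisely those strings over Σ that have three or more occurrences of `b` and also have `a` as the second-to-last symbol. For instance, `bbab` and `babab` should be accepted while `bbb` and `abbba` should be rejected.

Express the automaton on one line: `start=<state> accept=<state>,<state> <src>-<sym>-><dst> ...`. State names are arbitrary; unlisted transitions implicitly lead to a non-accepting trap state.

start=s0 accept=s12,s15,s16,s18 s0-a->s1 s0-b->s2 s1-a->s3 s1-b->s4 s2-a->s5 s2-b->s6 s3-a->s3 s3-b->s4 s4-a->s5 s4-b->s6 s5-a->s7 s5-b->s8 s6-a->s9 s6-b->s10 s7-a->s7 s7-b->s8 s8-a->s9 s8-b->s10 s9-a->s11 s9-b->s12 s10-a->s13 s10-b->s14 s11-a->s11 s11-b->s12 s12-a->s13 s12-b->s14 s13-a->s15 s13-b->s16 s14-a->s17 s14-b->s14 s15-a->s15 s15-b->s16 s16-a->s17 s16-b->s14 s17-a->s18 s17-b->s16 s18-a->s18 s18-b->s16

Run two small machines in parallel and take their product. One (5 states) tracks the count of `b`s, saturating at 4; the other (7 states) tracks the last 2 symbols read. Each combined state is a pair, one component from each; accept when both components accept.
19 states suffice.
          a    b  
>  s0     s1   s2 
   s1     s3   s4 
   s2     s5   s6 
   s3     s3   s4 
   s4     s5   s6 
   s5     s7   s8 
   s6     s9  s10 
   s7     s7   s8 
   s8     s9  s10 
   s9    s11  s12 
   s10   s13  s14 
   s11   s11  s12 
 * s12   s13  s14 
   s13   s15  s16 
   s14   s17  s14 
 * s15   s15  s16 
 * s16   s17  s14 
   s17   s18  s16 
 * s18   s18  s16 
(> = start, * = accepting)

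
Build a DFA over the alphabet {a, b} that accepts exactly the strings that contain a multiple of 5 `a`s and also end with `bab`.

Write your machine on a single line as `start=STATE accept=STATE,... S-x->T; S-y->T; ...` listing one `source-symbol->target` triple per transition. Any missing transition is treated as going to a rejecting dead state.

Build one automaton per condition and run them in lockstep. The first has 5 states tracking the count of `a`s modulo 5; the second has 4 states tracking how much of the suffix `bab` has currently been matched. A product state is a pair (one from each), accepting exactly when both do. Equivalent product states are then merged.
With 8 states:
        a   b  
>  q0   q1  q0 
   q1   q2  q1 
   q2   q3  q2 
   q3   q4  q3 
   q4   q0  q5 
   q5   q6  q5 
   q6   q1  q7 
 * q7   q1  q0 
(> = start, * = accepting)

start=q0; accept=q7; q0-a->q1; q0-b->q0; q1-a->q2; q1-b->q1; q2-a->q3; q2-b->q2; q3-a->q4; q3-b->q3; q4-a->q0; q4-b->q5; q5-a->q6; q5-b->q5; q6-a->q1; q6-b->q7; q7-a->q1; q7-b->q0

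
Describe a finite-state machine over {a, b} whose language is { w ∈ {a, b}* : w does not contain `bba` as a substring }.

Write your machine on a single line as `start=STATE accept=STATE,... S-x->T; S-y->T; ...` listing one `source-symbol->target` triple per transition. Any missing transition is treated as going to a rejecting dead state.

Track partial matches of the forbidden pattern `bba`. State q3 is a dead state reached once `bba` has occurred; every other state accepts. q0 means no part of `bba` is currently matched.
A 4-state machine:
        a   b  
>* q0   q0  q1 
 * q1   q0  q2 
 * q2   q3  q2 
   q3   q3  q3 
(> = start, * = accepting)

start=q0; accept=q0,q1,q2; q0-a->q0; q0-b->q1; q1-a->q0; q1-b->q2; q2-a->q3; q2-b->q2; q3-a->q3; q3-b->q3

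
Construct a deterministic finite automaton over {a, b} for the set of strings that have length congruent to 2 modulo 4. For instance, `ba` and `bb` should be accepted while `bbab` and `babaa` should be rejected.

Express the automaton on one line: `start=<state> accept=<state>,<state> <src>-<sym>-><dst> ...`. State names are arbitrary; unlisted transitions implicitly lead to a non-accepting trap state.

Only the length mod 4 matters, so use a 4-cycle: from any state, every input symbol moves to the next state, wrapping S3 back to S0. Mark S2 accepting.
4 states suffice.
        a   b  
>  S0   S1  S1 
   S1   S2  S2 
 * S2   S3  S3 
   S3   S0  S0 
(> = start, * = accepting)

start=S0 accept=S2 S0-a->S1 S0-b->S1 S1-a->S2 S1-b->S2 S2-a->S3 S2-b->S3 S3-a->S0 S3-b->S0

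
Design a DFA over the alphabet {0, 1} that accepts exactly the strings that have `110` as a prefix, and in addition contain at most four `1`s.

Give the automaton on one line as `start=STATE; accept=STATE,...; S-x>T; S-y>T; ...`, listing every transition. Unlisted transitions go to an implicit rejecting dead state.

start=q0; accept=q4,q5,q6; q0-0>q1; q0-1>q2; q1-0>q1; q1-1>q1; q2-0>q1; q2-1>q3; q3-0>q4; q3-1>q1; q4-0>q4; q4-1>q5; q5-0>q5; q5-1>q6; q6-0>q6; q6-1>q1

Build one automaton per condition and run them in lockstep. The first has 5 states tracking whether the input so far still matches the prefix `110`; the second has 6 states tracking the count of `1`s, saturating at 5. A product state is a pair (one from each), accepting exactly when both do. Equivalent product states are then merged.
A 7-state machine:
        0   1  
>  q0   q1  q2 
   q1   q1  q1 
   q2   q1  q3 
   q3   q4  q1 
 * q4   q4  q5 
 * q5   q5  q6 
 * q6   q6  q1 
(> = start, * = accepting)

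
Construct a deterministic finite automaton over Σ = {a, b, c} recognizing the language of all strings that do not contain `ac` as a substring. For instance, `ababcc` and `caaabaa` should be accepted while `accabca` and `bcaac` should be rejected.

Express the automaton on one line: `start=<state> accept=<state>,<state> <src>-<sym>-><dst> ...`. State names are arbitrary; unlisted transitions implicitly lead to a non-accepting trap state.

start=s0 accept=s0,s1 s0-a->s1 s0-b->s0 s0-c->s0 s1-a->s1 s1-b->s0 s1-c->s2 s2-a->s2 s2-b->s2 s2-c->s2

Track partial matches of the forbidden pattern `ac`. State s2 is a dead state reached once `ac` has occurred; every other state accepts. s0 means no part of `ac` is currently matched.
With 3 states:
        a   b   c  
>* s0   s1  s0  s0 
 * s1   s1  s0  s2 
   s2   s2  s2  s2 
(> = start, * = accepting)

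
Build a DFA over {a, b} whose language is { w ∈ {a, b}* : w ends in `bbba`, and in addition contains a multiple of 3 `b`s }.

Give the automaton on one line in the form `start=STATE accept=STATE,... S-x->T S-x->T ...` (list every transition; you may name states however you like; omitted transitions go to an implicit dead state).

start=s0 accept=s6 s0-a->s0 s0-b->s1 s1-a->s2 s1-b->s3 s2-a->s2 s2-b->s4 s3-a->s4 s3-b->s5 s4-a->s4 s4-b->s0 s5-a->s6 s5-b->s1 s6-a->s0 s6-b->s1

Run two small machines in parallel and take their product. The first has 5 states tracking how much of the suffix `bbba` has currently been matched; the second has 3 states tracking the count of `b`s modulo 3. A product state is a pair (one from each), accepting exactly when both do. After merging equivalent states the machine shrinks.
7 states suffice.
        a   b  
>  s0   s0  s1 
   s1   s2  s3 
   s2   s2  s4 
   s3   s4  s5 
   s4   s4  s0 
   s5   s6  s1 
 * s6   s0  s1 
(> = start, * = accepting)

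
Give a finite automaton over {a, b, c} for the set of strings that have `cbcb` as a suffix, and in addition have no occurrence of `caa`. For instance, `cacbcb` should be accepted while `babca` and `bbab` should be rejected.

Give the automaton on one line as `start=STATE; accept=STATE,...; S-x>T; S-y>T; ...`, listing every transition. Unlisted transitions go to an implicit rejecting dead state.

Build one automaton per condition and run them in lockstep. One (5 states) tracks how much of the suffix `cbcb` has currently been matched; the other (4 states) tracks partial matches of the forbidden pattern `caa`. Each combined state is a pair, one component from each; accept when both components accept.
With 11 states:
          a    b    c  
>  S0     S0   S0   S1 
   S1     S2   S3   S1 
   S2     S4   S0   S1 
   S3     S0   S0   S5 
   S4     S4   S4   S6 
   S5     S2   S7   S1 
   S6     S4   S8   S6 
 * S7     S0   S0   S5 
   S8     S4   S4   S9 
   S9     S4  S10   S6 
   S10    S4   S4   S9 
(> = start, * = accepting)

start=S0; accept=S7; S0-a>S0; S0-b>S0; S0-c>S1; S1-a>S2; S1-b>S3; S1-c>S1; S2-a>S4; S2-b>S0; S2-c>S1; S3-a>S0; S3-b>S0; S3-c>S5; S4-a>S4; S4-b>S4; S4-c>S6; S5-a>S2; S5-b>S7; S5-c>S1; S6-a>S4; S6-b>S8; S6-c>S6; S7-a>S0; S7-b>S0; S7-c>S5; S8-a>S4; S8-b>S4; S8-c>S9; S9-a>S4; S9-b>S10; S9-c>S6; S10-a>S4; S10-b>S4; S10-c>S9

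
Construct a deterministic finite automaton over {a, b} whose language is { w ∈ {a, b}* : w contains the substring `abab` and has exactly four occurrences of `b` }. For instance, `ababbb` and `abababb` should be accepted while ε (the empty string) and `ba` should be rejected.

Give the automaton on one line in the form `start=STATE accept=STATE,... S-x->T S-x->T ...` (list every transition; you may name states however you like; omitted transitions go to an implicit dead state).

start=s0 accept=s15 s0-a->s1 s0-b->s2 s1-a->s1 s1-b->s3 s2-a->s4 s2-b->s5 s3-a->s6 s3-b->s5 s4-a->s4 s4-b->s7 s5-a->s8 s5-b->s9 s6-a->s4 s6-b->s10 s7-a->s11 s7-b->s9 s8-a->s8 s8-b->s12 s9-a->s9 s9-b->s9 s10-a->s10 s10-b->s13 s11-a->s8 s11-b->s13 s12-a->s14 s12-b->s9 s13-a->s13 s13-b->s15 s14-a->s9 s14-b->s15 s15-a->s15 s15-b->s9

Handle the two conditions separately and then intersect. The first has 5 states tracking whether and how much of `abab` has been seen; the second has 6 states tracking the count of `b`s, saturating at 5. A product state is a pair (one from each), accepting exactly when both do. Minimizing collapses redundant product states.
With 16 states:
          a    b  
>  s0     s1   s2 
   s1     s1   s3 
   s2     s4   s5 
   s3     s6   s5 
   s4     s4   s7 
   s5     s8   s9 
   s6     s4  s10 
   s7    s11   s9 
   s8     s8  s12 
   s9     s9   s9 
   s10   s10  s13 
   s11    s8  s13 
   s12   s14   s9 
   s13   s13  s15 
   s14    s9  s15 
 * s15   s15   s9 
(> = start, * = accepting)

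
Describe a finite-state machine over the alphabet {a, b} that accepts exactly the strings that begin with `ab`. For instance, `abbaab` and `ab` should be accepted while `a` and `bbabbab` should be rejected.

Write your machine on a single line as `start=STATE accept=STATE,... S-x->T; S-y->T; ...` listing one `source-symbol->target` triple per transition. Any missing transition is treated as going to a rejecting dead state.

Check the first 2 symbols one by one: S0 through S1 record how many have matched `ab` so far; any wrong symbol goes to the dead state S3. After all 2 match we enter the accepting sink S2.
With 4 states:
        a   b  
>  S0   S1  S3 
   S1   S3  S2 
 * S2   S2  S2 
   S3   S3  S3 
(> = start, * = accepting)

start=S0; accept=S2; S0-a->S1; S0-b->S3; S1-a->S3; S1-b->S2; S2-a->S2; S2-b->S2; S3-a->S3; S3-b->S3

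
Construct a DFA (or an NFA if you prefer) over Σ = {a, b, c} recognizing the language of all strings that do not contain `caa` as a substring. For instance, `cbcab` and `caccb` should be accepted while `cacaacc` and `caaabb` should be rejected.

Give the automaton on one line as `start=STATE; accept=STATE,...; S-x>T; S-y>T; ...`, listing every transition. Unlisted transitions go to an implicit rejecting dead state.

Track partial matches of the forbidden pattern `caa`. State q3 is a dead state reached once `caa` has occurred; every other state accepts. q0 means no part of `caa` is currently matched.
With 4 states:
        a   b   c  
>* q0   q0  q0  q1 
 * q1   q2  q0  q1 
 * q2   q3  q0  q1 
   q3   q3  q3  q3 
(> = start, * = accepting)

start=q0; accept=q0,q1,q2; q0-a>q0; q0-b>q0; q0-c>q1; q1-a>q2; q1-b>q0; q1-c>q1; q2-a>q3; q2-b>q0; q2-c>q1; q3-a>q3; q3-b>q3; q3-c>q3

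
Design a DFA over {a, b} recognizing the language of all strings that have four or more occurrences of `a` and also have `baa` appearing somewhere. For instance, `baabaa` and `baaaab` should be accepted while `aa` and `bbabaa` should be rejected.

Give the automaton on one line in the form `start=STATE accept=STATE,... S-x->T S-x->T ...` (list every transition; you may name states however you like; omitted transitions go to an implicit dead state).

start=S0 accept=S11 S0-a->S1 S0-b->S2 S1-a->S3 S1-b->S4 S2-a->S5 S2-b->S2 S3-a->S3 S3-b->S6 S4-a->S7 S4-b->S4 S5-a->S8 S5-b->S4 S6-a->S9 S6-b->S6 S7-a->S10 S7-b->S6 S8-a->S10 S8-b->S8 S9-a->S11 S9-b->S6 S10-a->S11 S10-b->S10 S11-a->S11 S11-b->S11

Run two small machines in parallel and take their product. One (6 states) tracks the count of `a`s, saturating at 5; the other (4 states) tracks whether and how much of `baa` has been seen. Each combined state is a pair, one component from each; accept when both components accept. After merging equivalent states the machine shrinks.
With 12 states:
          a    b  
>  S0     S1   S2 
   S1     S3   S4 
   S2     S5   S2 
   S3     S3   S6 
   S4     S7   S4 
   S5     S8   S4 
   S6     S9   S6 
   S7    S10   S6 
   S8    S10   S8 
   S9    S11   S6 
   S10   S11  S10 
 * S11   S11  S11 
(> = start, * = accepting)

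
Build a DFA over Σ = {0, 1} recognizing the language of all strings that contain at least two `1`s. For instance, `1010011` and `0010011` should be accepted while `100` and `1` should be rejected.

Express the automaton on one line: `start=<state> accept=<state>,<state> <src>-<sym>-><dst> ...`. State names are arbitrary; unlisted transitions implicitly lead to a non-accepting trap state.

Count `1`s, saturating at 3: states S0 through S2 mean 0 through 2 `1`s seen; S3 means more than 2. Each `1` increments (capped at S3); other symbols loop. Accept from {S2, S3}.
With 4 states:
        0   1  
>  S0   S0  S1 
   S1   S1  S2 
 * S2   S2  S3 
 * S3   S3  S3 
(> = start, * = accepting)

start=S0 accept=S2,S3 S0-0->S0 S0-1->S1 S1-0->S1 S1-1->S2 S2-0->S2 S2-1->S3 S3-0->S3 S3-1->S3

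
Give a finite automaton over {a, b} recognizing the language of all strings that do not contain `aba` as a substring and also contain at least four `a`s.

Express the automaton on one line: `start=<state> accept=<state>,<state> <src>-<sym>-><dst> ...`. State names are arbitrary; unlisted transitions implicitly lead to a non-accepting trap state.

start=q0 accept=q8,q12,q13,q16,q18,q19 q0-a->q1 q0-b->q0 q1-a->q2 q1-b->q3 q2-a->q4 q2-b->q5 q3-a->q6 q3-b->q7 q4-a->q8 q4-b->q9 q5-a->q10 q5-b->q11 q6-a->q10 q6-b->q6 q7-a->q2 q7-b->q7 q8-a->q12 q8-b->q13 q9-a->q14 q9-b->q15 q10-a->q14 q10-b->q10 q11-a->q4 q11-b->q11 q12-a->q12 q12-b->q16 q13-a->q17 q13-b->q18 q14-a->q17 q14-b->q14 q15-a->q8 q15-b->q15 q16-a->q17 q16-b->q19 q17-a->q17 q17-b->q17 q18-a->q12 q18-b->q18 q19-a->q12 q19-b->q19

Build one automaton per condition and run them in lockstep. The first has 4 states tracking partial matches of the forbidden pattern `aba`; the second has 6 states tracking the count of `a`s, saturating at 5. A product state is a pair (one from each), accepting exactly when both do.
With 20 states:
          a    b  
>  q0     q1   q0 
   q1     q2   q3 
   q2     q4   q5 
   q3     q6   q7 
   q4     q8   q9 
   q5    q10  q11 
   q6    q10   q6 
   q7     q2   q7 
 * q8    q12  q13 
   q9    q14  q15 
   q10   q14  q10 
   q11    q4  q11 
 * q12   q12  q16 
 * q13   q17  q18 
   q14   q17  q14 
   q15    q8  q15 
 * q16   q17  q19 
   q17   q17  q17 
 * q18   q12  q18 
 * q19   q12  q19 
(> = start, * = accepting)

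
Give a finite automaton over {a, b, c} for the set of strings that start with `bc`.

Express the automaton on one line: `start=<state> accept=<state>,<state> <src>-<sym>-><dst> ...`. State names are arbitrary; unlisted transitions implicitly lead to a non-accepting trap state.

start=s0 accept=s2 s0-a->s3 s0-b->s1 s0-c->s3 s1-a->s3 s1-b->s3 s1-c->s2 s2-a->s2 s2-b->s2 s2-c->s2 s3-a->s3 s3-b->s3 s3-c->s3

Walk along `bc` while the input agrees: from s0 take `b` to s1, and so on. Any deviation drops to the rejecting sink s3. Once s2 is reached the prefix is confirmed and every continuation is accepted.
A 4-state machine:
        a   b   c  
>  s0   s3  s1  s3 
   s1   s3  s3  s2 
 * s2   s2  s2  s2 
   s3   s3  s3  s3 
(> = start, * = accepting)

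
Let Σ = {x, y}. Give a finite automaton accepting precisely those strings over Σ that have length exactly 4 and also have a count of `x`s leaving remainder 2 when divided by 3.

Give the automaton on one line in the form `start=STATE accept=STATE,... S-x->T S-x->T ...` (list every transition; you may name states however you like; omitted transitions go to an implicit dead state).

Handle the two conditions separately and then intersect. The first has 6 states tracking the input length, saturating at 5; the second has 3 states tracking the count of `x`s modulo 3. A product state is a pair (one from each), accepting exactly when both do.
15 states suffice.
          x    y  
>  s0     s1   s2 
   s1     s3   s4 
   s2     s4   s5 
   s3     s6   s7 
   s4     s7   s8 
   s5     s8   s6 
   s6     s9  s10 
   s7    s10  s11 
   s8    s11   s9 
   s9    s12  s13 
   s10   s13  s14 
 * s11   s14  s12 
   s12   s14  s12 
   s13   s12  s13 
   s14   s13  s14 
(> = start, * = accepting)

start=s0 accept=s11 s0-x->s1 s0-y->s2 s1-x->s3 s1-y->s4 s2-x->s4 s2-y->s5 s3-x->s6 s3-y->s7 s4-x->s7 s4-y->s8 s5-x->s8 s5-y->s6 s6-x->s9 s6-y->s10 s7-x->s10 s7-y->s11 s8-x->s11 s8-y->s9 s9-x->s12 s9-y->s13 s10-x->s13 s10-y->s14 s11-x->s14 s11-y->s12 s12-x->s14 s12-y->s12 s13-x->s12 s13-y->s13 s14-x->s13 s14-y->s14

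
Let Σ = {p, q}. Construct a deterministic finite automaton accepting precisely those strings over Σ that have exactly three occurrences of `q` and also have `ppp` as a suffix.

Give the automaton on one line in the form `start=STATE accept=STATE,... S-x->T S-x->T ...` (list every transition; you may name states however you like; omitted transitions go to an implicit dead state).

Handle the two conditions separately and then intersect. One (5 states) tracks the count of `q`s, saturating at 4; the other (4 states) tracks how much of the suffix `ppp` has currently been matched. Each combined state is a pair, one component from each; accept when both components accept.
          p    q  
>  s0     s1   s2 
   s1     s3   s2 
   s2     s4   s5 
   s3     s6   s2 
   s4     s7   s5 
   s5     s8   s9 
   s6     s6   s2 
   s7    s10   s5 
   s8    s11   s9 
   s9    s12  s13 
   s10   s10   s5 
   s11   s14   s9 
   s12   s15  s13 
   s13   s16  s13 
   s14   s14   s9 
   s15   s17  s13 
   s16   s18  s13 
 * s17   s17  s13 
   s18   s19  s13 
   s19   s19  s13 
(> = start, * = accepting)

start=s0 accept=s17 s0-p->s1 s0-q->s2 s1-p->s3 s1-q->s2 s2-p->s4 s2-q->s5 s3-p->s6 s3-q->s2 s4-p->s7 s4-q->s5 s5-p->s8 s5-q->s9 s6-p->s6 s6-q->s2 s7-p->s10 s7-q->s5 s8-p->s11 s8-q->s9 s9-p->s12 s9-q->s13 s10-p->s10 s10-q->s5 s11-p->s14 s11-q->s9 s12-p->s15 s12-q->s13 s13-p->s16 s13-q->s13 s14-p->s14 s14-q->s9 s15-p->s17 s15-q->s13 s16-p->s18 s16-q->s13 s17-p->s17 s17-q->s13 s18-p->s19 s18-q->s13 s19-p->s19 s19-q->s13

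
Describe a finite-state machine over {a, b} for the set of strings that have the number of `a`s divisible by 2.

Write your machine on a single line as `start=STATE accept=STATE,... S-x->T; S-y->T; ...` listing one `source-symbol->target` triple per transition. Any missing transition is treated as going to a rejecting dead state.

start=q0; accept=q0; q0-a->q1; q0-b->q0; q1-a->q0; q1-b->q1

Keep the running count of `a`s modulo 2: each `a` advances along the cycle q0 → q1 → q0 while other symbols loop. Accept at q0.
2 states suffice.
        a   b  
>* q0   q1  q0 
   q1   q0  q1 
(> = start, * = accepting)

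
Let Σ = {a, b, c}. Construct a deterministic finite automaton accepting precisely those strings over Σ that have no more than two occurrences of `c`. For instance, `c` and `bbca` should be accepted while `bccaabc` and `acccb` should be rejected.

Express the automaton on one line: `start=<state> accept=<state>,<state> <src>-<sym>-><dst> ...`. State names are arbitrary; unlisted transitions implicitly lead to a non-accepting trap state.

Only the number of `c`s matters, and only up to 3. Make a chain q0 → q1 → q2 → q3 advanced by each `c` (with q3 absorbing); every other symbol self-loops. The accepting set is {q0, q1, q2}.
A 4-state machine:
        a   b   c  
>* q0   q0  q0  q1 
 * q1   q1  q1  q2 
 * q2   q2  q2  q3 
   q3   q3  q3  q3 
(> = start, * = accepting)

start=q0 accept=q0,q1,q2 q0-a->q0 q0-b->q0 q0-c->q1 q1-a->q1 q1-b->q1 q1-c->q2 q2-a->q2 q2-b->q2 q2-c->q3 q3-a->q3 q3-b->q3 q3-c->q3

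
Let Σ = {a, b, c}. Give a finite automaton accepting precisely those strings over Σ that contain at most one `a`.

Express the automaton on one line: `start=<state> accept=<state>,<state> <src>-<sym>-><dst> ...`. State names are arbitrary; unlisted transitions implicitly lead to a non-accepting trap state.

Count `a`s, saturating at 2: state q0 means no `a` yet, q1 means one `a` seen, q2 means more than one. Each `a` increments (capped at q2); other symbols loop. Accept from {q0, q1}.
A 3-state machine:
        a   b   c  
>* q0   q1  q0  q0 
 * q1   q2  q1  q1 
   q2   q2  q2  q2 
(> = start, * = accepting)

start=q0 accept=q0,q1 q0-a->q1 q0-b->q0 q0-c->q0 q1-a->q2 q1-b->q1 q1-c->q1 q2-a->q2 q2-b->q2 q2-c->q2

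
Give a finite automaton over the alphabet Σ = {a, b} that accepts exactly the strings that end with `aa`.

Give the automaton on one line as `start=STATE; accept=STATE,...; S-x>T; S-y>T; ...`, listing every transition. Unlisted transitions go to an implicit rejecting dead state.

start=s0; accept=s2; s0-a>s1; s0-b>s0; s1-a>s2; s1-b>s0; s2-a>s2; s2-b>s0

Remember how much of `aa` the current input suffix matches. State s0 means no match yet; s1 means the last symbol is `a`; s2 means the last 2 symbols are `aa`. Only s2 accepts. On a mismatch, fall back to the longest proper suffix that is still a prefix of `aa`.
A 3-state machine:
        a   b  
>  s0   s1  s0 
   s1   s2  s0 
 * s2   s2  s0 
(> = start, * = accepting)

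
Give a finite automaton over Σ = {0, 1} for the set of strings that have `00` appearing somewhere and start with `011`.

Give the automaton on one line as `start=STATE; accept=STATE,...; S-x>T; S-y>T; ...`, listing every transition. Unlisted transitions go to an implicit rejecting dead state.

start=s0; accept=s6; s0-0>s1; s0-1>s2; s1-0>s2; s1-1>s3; s2-0>s2; s2-1>s2; s3-0>s2; s3-1>s4; s4-0>s5; s4-1>s4; s5-0>s6; s5-1>s4; s6-0>s6; s6-1>s6

Handle the two conditions separately and then intersect. One (3 states) tracks whether and how much of `00` has been seen; the other (5 states) tracks whether the input so far still matches the prefix `011`. Each combined state is a pair, one component from each; accept when both components accept. Equivalent product states are then merged.
A 7-state machine:
        0   1  
>  s0   s1  s2 
   s1   s2  s3 
   s2   s2  s2 
   s3   s2  s4 
   s4   s5  s4 
   s5   s6  s4 
 * s6   s6  s6 
(> = start, * = accepting)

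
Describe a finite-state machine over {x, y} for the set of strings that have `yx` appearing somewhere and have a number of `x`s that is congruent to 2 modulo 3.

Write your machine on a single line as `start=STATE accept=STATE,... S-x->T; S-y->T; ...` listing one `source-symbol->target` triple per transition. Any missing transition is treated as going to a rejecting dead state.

Run two small machines in parallel and take their product. One (3 states) tracks whether and how much of `yx` has been seen; the other (3 states) tracks the count of `x`s modulo 3. Each combined state is a pair, one component from each; accept when both components accept. After merging equivalent states the machine shrinks.
        x   y  
>  q0   q1  q2 
   q1   q3  q4 
   q2   q4  q2 
   q3   q0  q5 
   q4   q6  q4 
   q5   q2  q5 
 * q6   q2  q6 
(> = start, * = accepting)

start=q0; accept=q6; q0-x->q1; q0-y->q2; q1-x->q3; q1-y->q4; q2-x->q4; q2-y->q2; q3-x->q0; q3-y->q5; q4-x->q6; q4-y->q4; q5-x->q2; q5-y->q5; q6-x->q2; q6-y->q6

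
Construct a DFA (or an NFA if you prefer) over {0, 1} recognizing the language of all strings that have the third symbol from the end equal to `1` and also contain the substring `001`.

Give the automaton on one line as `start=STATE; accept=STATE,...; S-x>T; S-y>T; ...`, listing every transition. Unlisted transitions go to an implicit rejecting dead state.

Run two small machines in parallel and take their product. One (15 states) tracks the last 3 symbols read; the other (4 states) tracks whether and how much of `001` has been seen. Each combined state is a pair, one component from each; accept when both components accept. Equivalent product states are then merged.
10 states suffice.
       0  1 
>  A   B  A 
   B   C  A 
   C   C  D 
   D   E  F 
   E   G  H 
   F   I  J 
 * G   C  D 
 * H   E  F 
 * I   G  H 
 * J   I  J 
(> = start, * = accepting)

start=A; accept=G,H,I,J; A-0>B; A-1>A; B-0>C; B-1>A; C-0>C; C-1>D; D-0>E; D-1>F; E-0>G; E-1>H; F-0>I; F-1>J; G-0>C; G-1>D; H-0>E; H-1>F; I-0>G; I-1>H; J-0>I; J-1>J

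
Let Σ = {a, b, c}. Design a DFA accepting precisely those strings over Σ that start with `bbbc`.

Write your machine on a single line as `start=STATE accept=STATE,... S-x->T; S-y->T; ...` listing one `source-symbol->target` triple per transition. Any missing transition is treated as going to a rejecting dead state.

start=s0; accept=s4; s0-a->s5; s0-b->s1; s0-c->s5; s1-a->s5; s1-b->s2; s1-c->s5; s2-a->s5; s2-b->s3; s2-c->s5; s3-a->s5; s3-b->s5; s3-c->s4; s4-a->s4; s4-b->s4; s4-c->s4; s5-a->s5; s5-b->s5; s5-c->s5

Walk along `bbbc` while the input agrees: from s0 take `b` to s1, and so on. Any deviation drops to the rejecting sink s5. Once s4 is reached the prefix is confirmed and every continuation is accepted.
        a   b   c  
>  s0   s5  s1  s5 
   s1   s5  s2  s5 
   s2   s5  s3  s5 
   s3   s5  s5  s4 
 * s4   s4  s4  s4 
   s5   s5  s5  s5 
(> = start, * = accepting)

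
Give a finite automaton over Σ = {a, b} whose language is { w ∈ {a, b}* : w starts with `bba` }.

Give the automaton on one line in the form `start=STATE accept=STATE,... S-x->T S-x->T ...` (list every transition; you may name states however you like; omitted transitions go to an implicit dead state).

Check the first 3 symbols one by one: q0 through q2 record how many have matched `bba` so far; any wrong symbol goes to the dead state q4. After all 3 match we enter the accepting sink q3.
5 states suffice.
        a   b  
>  q0   q4  q1 
   q1   q4  q2 
   q2   q3  q4 
 * q3   q3  q3 
   q4   q4  q4 
(> = start, * = accepting)

start=q0 accept=q3 q0-a->q4 q0-b->q1 q1-a->q4 q1-b->q2 q2-a->q3 q2-b->q4 q3-a->q3 q3-b->q3 q4-a->q4 q4-b->q4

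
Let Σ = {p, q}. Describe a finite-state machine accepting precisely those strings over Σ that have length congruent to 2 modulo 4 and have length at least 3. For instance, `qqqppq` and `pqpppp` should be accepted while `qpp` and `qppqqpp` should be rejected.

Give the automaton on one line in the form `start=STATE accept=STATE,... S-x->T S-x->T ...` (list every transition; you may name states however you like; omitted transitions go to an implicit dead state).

start=S0 accept=S6 S0-p->S1 S0-q->S1 S1-p->S2 S1-q->S2 S2-p->S3 S2-q->S3 S3-p->S4 S3-q->S4 S4-p->S5 S4-q->S5 S5-p->S6 S5-q->S6 S6-p->S3 S6-q->S3

Build one automaton per condition and run them in lockstep. The first has 4 states tracking the input length modulo 4; the second has 5 states tracking the input length, saturating at 4. A product state is a pair (one from each), accepting exactly when both do. After merging equivalent states the machine shrinks.
With 7 states:
        p   q  
>  S0   S1  S1 
   S1   S2  S2 
   S2   S3  S3 
   S3   S4  S4 
   S4   S5  S5 
   S5   S6  S6 
 * S6   S3  S3 
(> = start, * = accepting)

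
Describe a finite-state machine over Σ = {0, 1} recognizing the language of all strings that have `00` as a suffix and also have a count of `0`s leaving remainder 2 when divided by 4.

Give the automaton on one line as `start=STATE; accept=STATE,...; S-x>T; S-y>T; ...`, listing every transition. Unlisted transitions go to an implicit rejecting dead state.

Build one automaton per condition and run them in lockstep. One (3 states) tracks how much of the suffix `00` has currently been matched; the other (4 states) tracks the count of `0`s modulo 4. Each combined state is a pair, one component from each; accept when both components accept. Minimizing collapses redundant product states.
6 states suffice.
       0  1 
>  A   B  A 
   B   C  D 
 * C   E  F 
   D   F  D 
   E   A  E 
   F   E  F 
(> = start, * = accepting)

start=A; accept=C; A-0>B; A-1>A; B-0>C; B-1>D; C-0>E; C-1>F; D-0>F; D-1>D; E-0>A; E-1>E; F-0>E; F-1>F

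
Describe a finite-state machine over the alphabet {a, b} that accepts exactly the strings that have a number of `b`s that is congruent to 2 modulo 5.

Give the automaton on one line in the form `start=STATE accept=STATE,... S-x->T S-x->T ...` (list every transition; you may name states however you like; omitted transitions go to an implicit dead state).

Keep the running count of `b`s modulo 5: each `b` advances along the cycle S0 → S1 → S2 → S3 → S4 → S0 while other symbols loop. Accept at S2.
With 5 states:
        a   b  
>  S0   S0  S1 
   S1   S1  S2 
 * S2   S2  S3 
   S3   S3  S4 
   S4   S4  S0 
(> = start, * = accepting)

start=S0 accept=S2 S0-a->S0 S0-b->S1 S1-a->S1 S1-b->S2 S2-a->S2 S2-b->S3 S3-a->S3 S3-b->S4 S4-a->S4 S4-b->S0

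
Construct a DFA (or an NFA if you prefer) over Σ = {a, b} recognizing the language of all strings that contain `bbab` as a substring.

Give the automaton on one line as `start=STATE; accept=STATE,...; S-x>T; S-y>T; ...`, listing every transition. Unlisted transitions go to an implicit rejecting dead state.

start=q0; accept=q4; q0-a>q0; q0-b>q1; q1-a>q0; q1-b>q2; q2-a>q3; q2-b>q2; q3-a>q0; q3-b>q4; q4-a>q4; q4-b>q4

Track how much of `bbab` has been matched so far: state q0 is no progress, q4 is the absorbing accept state reached once `bbab` has occurred. Intermediate states record partial matches; on a mismatch, fall back to the longest reusable overlap.
        a   b  
>  q0   q0  q1 
   q1   q0  q2 
   q2   q3  q2 
   q3   q0  q4 
 * q4   q4  q4 
(> = start, * = accepting)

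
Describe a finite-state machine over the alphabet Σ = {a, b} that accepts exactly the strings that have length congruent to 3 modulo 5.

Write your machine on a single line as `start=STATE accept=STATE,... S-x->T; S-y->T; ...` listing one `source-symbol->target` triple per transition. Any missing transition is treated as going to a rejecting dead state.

start=q0; accept=q3; q0-a->q1; q0-b->q1; q1-a->q2; q1-b->q2; q2-a->q3; q2-b->q3; q3-a->q4; q3-b->q4; q4-a->q0; q4-b->q0

Only the length mod 5 matters, so use a 5-cycle: from any state, every input symbol moves to the next state, wrapping q4 back to q0. Mark q3 accepting.
With 5 states:
        a   b  
>  q0   q1  q1 
   q1   q2  q2 
   q2   q3  q3 
 * q3   q4  q4 
   q4   q0  q0 
(> = start, * = accepting)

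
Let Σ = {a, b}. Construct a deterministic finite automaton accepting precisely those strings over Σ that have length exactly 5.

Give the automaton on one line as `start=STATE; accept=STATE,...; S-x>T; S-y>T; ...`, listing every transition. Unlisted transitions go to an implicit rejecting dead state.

start=q0; accept=q5; q0-a>q1; q0-b>q1; q1-a>q2; q1-b>q2; q2-a>q3; q2-b>q3; q3-a>q4; q3-b>q4; q4-a>q5; q4-b>q5; q5-a>q6; q5-b>q6; q6-a>q6; q6-b>q6

Count input length up to 6: every symbol moves from q0 toward q6, which means 'more than 5' and absorbs. Accept from {q5}.
7 states suffice.
        a   b  
>  q0   q1  q1 
   q1   q2  q2 
   q2   q3  q3 
   q3   q4  q4 
   q4   q5  q5 
 * q5   q6  q6 
   q6   q6  q6 
(> = start, * = accepting)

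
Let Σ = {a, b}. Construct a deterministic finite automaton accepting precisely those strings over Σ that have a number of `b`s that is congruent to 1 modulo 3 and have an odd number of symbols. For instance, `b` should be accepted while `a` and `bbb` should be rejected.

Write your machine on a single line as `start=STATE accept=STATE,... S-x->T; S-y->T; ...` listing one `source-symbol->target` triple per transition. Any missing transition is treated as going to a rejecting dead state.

Run two small machines in parallel and take their product. One (3 states) tracks the count of `b`s modulo 3; the other (2 states) tracks the input length modulo 2. Each combined state is a pair, one component from each; accept when both components accept.
With 6 states:
        a   b  
>  S0   S1  S2 
   S1   S0  S3 
 * S2   S3  S4 
   S3   S2  S5 
   S4   S5  S1 
   S5   S4  S0 
(> = start, * = accepting)

start=S0; accept=S2; S0-a->S1; S0-b->S2; S1-a->S0; S1-b->S3; S2-a->S3; S2-b->S4; S3-a->S2; S3-b->S5; S4-a->S5; S4-b->S1; S5-a->S4; S5-b->S0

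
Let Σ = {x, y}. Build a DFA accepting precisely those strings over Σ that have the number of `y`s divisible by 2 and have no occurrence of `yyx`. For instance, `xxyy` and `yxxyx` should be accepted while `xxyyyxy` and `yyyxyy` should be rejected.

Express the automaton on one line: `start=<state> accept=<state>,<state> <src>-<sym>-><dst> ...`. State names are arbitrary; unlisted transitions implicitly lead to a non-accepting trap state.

start=S0 accept=S0,S3,S4 S0-x->S0 S0-y->S1 S1-x->S2 S1-y->S3 S2-x->S2 S2-y->S4 S3-x->S5 S3-y->S6 S4-x->S0 S4-y->S6 S5-x->S5 S5-y->S5 S6-x->S5 S6-y->S3

Run two small machines in parallel and take their product. The first has 2 states tracking the count of `y`s modulo 2; the second has 4 states tracking partial matches of the forbidden pattern `yyx`. A product state is a pair (one from each), accepting exactly when both do. Equivalent product states are then merged.
A 7-state machine:
        x   y  
>* S0   S0  S1 
   S1   S2  S3 
   S2   S2  S4 
 * S3   S5  S6 
 * S4   S0  S6 
   S5   S5  S5 
   S6   S5  S3 
(> = start, * = accepting)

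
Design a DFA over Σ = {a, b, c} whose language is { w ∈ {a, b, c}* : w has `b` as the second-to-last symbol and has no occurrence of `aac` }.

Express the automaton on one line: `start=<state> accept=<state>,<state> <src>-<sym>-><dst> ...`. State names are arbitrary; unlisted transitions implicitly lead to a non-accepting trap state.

start=s0 accept=s4,s5,s6 s0-a->s1 s0-b->s2 s0-c->s0 s1-a->s3 s1-b->s2 s1-c->s0 s2-a->s4 s2-b->s5 s2-c->s6 s3-a->s3 s3-b->s2 s3-c->s7 s4-a->s3 s4-b->s2 s4-c->s0 s5-a->s4 s5-b->s5 s5-c->s6 s6-a->s1 s6-b->s2 s6-c->s0 s7-a->s7 s7-b->s7 s7-c->s7

Handle the two conditions separately and then intersect. The first has 13 states tracking the last 2 symbols read; the second has 4 states tracking partial matches of the forbidden pattern `aac`. A product state is a pair (one from each), accepting exactly when both do. Minimizing collapses redundant product states.
        a   b   c  
>  s0   s1  s2  s0 
   s1   s3  s2  s0 
   s2   s4  s5  s6 
   s3   s3  s2  s7 
 * s4   s3  s2  s0 
 * s5   s4  s5  s6 
 * s6   s1  s2  s0 
   s7   s7  s7  s7 
(> = start, * = accepting)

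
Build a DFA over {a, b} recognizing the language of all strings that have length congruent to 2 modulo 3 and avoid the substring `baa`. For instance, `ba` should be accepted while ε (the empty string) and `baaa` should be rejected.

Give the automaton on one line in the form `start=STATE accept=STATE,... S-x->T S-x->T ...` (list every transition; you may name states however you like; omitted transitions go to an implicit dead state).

Build one automaton per condition and run them in lockstep. One (3 states) tracks the input length modulo 3; the other (4 states) tracks partial matches of the forbidden pattern `baa`. Each combined state is a pair, one component from each; accept when both components accept. Equivalent product states are then merged.
With 10 states:
        a   b  
>  s0   s1  s2 
   s1   s3  s4 
   s2   s5  s4 
 * s3   s0  s6 
 * s4   s7  s6 
 * s5   s8  s6 
   s6   s9  s2 
   s7   s8  s2 
   s8   s8  s8 
   s9   s8  s4 
(> = start, * = accepting)

start=s0 accept=s3,s4,s5 s0-a->s1 s0-b->s2 s1-a->s3 s1-b->s4 s2-a->s5 s2-b->s4 s3-a->s0 s3-b->s6 s4-a->s7 s4-b->s6 s5-a->s8 s5-b->s6 s6-a->s9 s6-b->s2 s7-a->s8 s7-b->s2 s8-a->s8 s8-b->s8 s9-a->s8 s9-b->s4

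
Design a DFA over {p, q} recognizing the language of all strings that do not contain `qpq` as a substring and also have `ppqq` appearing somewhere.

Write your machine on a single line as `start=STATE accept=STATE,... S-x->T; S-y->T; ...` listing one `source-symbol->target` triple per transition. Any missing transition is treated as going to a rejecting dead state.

start=s0; accept=s7,s9,s11; s0-p->s1; s0-q->s2; s1-p->s3; s1-q->s2; s2-p->s4; s2-q->s2; s3-p->s3; s3-q->s5; s4-p->s3; s4-q->s6; s5-p->s4; s5-q->s7; s6-p->s8; s6-q->s6; s7-p->s9; s7-q->s7; s8-p->s10; s8-q->s6; s9-p->s11; s9-q->s12; s10-p->s10; s10-q->s13; s11-p->s11; s11-q->s7; s12-p->s12; s12-q->s12; s13-p->s8; s13-q->s12

Handle the two conditions separately and then intersect. One (4 states) tracks partial matches of the forbidden pattern `qpq`; the other (5 states) tracks whether and how much of `ppqq` has been seen. Each combined state is a pair, one component from each; accept when both components accept.
With 14 states:
          p    q  
>  s0     s1   s2 
   s1     s3   s2 
   s2     s4   s2 
   s3     s3   s5 
   s4     s3   s6 
   s5     s4   s7 
   s6     s8   s6 
 * s7     s9   s7 
   s8    s10   s6 
 * s9    s11  s12 
   s10   s10  s13 
 * s11   s11   s7 
   s12   s12  s12 
   s13    s8  s12 
(> = start, * = accepting)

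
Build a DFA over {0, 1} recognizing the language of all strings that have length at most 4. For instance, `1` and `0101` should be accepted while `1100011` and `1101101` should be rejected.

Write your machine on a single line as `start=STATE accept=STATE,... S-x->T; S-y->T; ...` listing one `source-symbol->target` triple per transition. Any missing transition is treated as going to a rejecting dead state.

We only need to distinguish lengths 0, 1, …, 4, and '>4'. Chain A → B → C → D → E → F on every symbol, with F looping. Accepting states: {A, B, C, D, E}.
With 6 states:
       0  1 
>* A   B  B 
 * B   C  C 
 * C   D  D 
 * D   E  E 
 * E   F  F 
   F   F  F 
(> = start, * = accepting)

start=A; accept=A,B,C,D,E; A-0->B; A-1->B; B-0->C; B-1->C; C-0->D; C-1->D; D-0->E; D-1->E; E-0->F; E-1->F; F-0->F; F-1->F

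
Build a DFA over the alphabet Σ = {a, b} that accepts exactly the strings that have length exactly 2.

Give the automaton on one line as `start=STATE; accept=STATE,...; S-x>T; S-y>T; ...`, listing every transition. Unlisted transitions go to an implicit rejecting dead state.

We only need to distinguish lengths 0, 1, …, 2, and '>2'. Chain S0 → S1 → S2 → S3 on every symbol, with S3 looping. Accepting states: {S2}.
A 4-state machine:
        a   b  
>  S0   S1  S1 
   S1   S2  S2 
 * S2   S3  S3 
   S3   S3  S3 
(> = start, * = accepting)

start=S0; accept=S2; S0-a>S1; S0-b>S1; S1-a>S2; S1-b>S2; S2-a>S3; S2-b>S3; S3-a>S3; S3-b>S3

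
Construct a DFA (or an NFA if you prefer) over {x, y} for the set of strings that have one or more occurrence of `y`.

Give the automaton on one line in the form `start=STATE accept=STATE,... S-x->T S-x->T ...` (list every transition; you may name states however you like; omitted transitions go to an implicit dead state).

Count `y`s, saturating at 2: state S0 means no `y` yet, S1 means one `y` seen, S2 means more than one. Each `y` increments (capped at S2); other symbols loop. Accept from {S1, S2}.
A 3-state machine:
        x   y  
>  S0   S0  S1 
 * S1   S1  S2 
 * S2   S2  S2 
(> = start, * = accepting)

start=S0 accept=S1,S2 S0-x->S0 S0-y->S1 S1-x->S1 S1-y->S2 S2-x->S2 S2-y->S2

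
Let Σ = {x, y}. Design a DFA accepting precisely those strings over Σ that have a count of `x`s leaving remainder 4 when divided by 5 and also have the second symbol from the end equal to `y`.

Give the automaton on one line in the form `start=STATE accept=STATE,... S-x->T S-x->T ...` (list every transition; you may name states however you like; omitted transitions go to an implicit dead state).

Run two small machines in parallel and take their product. One (5 states) tracks the count of `x`s modulo 5; the other (7 states) tracks the last 2 symbols read. Each combined state is a pair, one component from each; accept when both components accept. Minimizing collapses redundant product states.
With 9 states:
        x   y  
>  S0   S1  S0 
   S1   S2  S1 
   S2   S3  S2 
   S3   S4  S5 
   S4   S0  S6 
   S5   S7  S5 
   S6   S0  S8 
 * S7   S0  S6 
 * S8   S0  S8 
(> = start, * = accepting)

start=S0 accept=S7,S8 S0-x->S1 S0-y->S0 S1-x->S2 S1-y->S1 S2-x->S3 S2-y->S2 S3-x->S4 S3-y->S5 S4-x->S0 S4-y->S6 S5-x->S7 S5-y->S5 S6-x->S0 S6-y->S8 S7-x->S0 S7-y->S6 S8-x->S0 S8-y->S8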